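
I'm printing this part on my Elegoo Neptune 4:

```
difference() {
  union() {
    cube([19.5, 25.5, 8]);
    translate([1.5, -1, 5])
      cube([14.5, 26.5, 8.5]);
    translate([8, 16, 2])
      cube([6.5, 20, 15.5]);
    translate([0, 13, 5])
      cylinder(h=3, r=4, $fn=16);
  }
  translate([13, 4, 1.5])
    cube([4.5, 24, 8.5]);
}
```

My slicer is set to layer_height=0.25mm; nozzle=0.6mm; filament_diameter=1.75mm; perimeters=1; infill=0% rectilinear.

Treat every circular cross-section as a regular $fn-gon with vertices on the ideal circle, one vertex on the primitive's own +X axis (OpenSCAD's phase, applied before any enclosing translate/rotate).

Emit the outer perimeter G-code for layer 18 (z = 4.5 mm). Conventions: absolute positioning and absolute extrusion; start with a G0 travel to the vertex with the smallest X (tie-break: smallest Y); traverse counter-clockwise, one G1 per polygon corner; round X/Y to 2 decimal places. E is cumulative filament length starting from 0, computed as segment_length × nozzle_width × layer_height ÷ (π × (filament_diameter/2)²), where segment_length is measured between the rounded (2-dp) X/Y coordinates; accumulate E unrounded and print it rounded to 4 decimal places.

At z = 4.5 mm: the 19.5×25.5 cube contributes its full rectangle; the cube at (1.5, -1) is absent (z outside [5, 13.5]); the cube at (8, 16) is present — its section is the full 6.5×20 rectangle; the cylinder at (0, 13) is absent (z outside [5, 8]); Merging all regions: the regions partially overlap (shared area 61.75 mm²), so overlapping operands fuse into one piece — 1 connected region; the 4.5×24 cube at (13, 4) contributes its full rectangle; After the difference (first − rest): starting from the result so far, the 4.5×24 cube at (13, 4) partially overlaps it — only the 100.50 mm² overlap (of its 108.00 mm²) is removed, clipping the outline — 1 connected region. The outline is a single polygon with 12 vertices. Extrusion per mm of travel: 0.6 × 0.25 / (π × 0.875²) = 0.062363. Accumulating E over each segment gives final E = 9.7910.

G0 X0.00 Y0.00 Z4.50
G1 X19.50 Y0.00 E1.2161
G1 X19.50 Y25.50 E2.8063
G1 X17.50 Y25.50 E2.9310
G1 X17.50 Y4.00 E4.2718
G1 X13.00 Y4.00 E4.5525
G1 X13.00 Y28.00 E6.0492
G1 X14.50 Y28.00 E6.1427
G1 X14.50 Y36.00 E6.6416
G1 X8.00 Y36.00 E7.0470
G1 X8.00 Y25.50 E7.7018
G1 X0.00 Y25.50 E8.2007
G1 X0.00 Y0.00 E9.7910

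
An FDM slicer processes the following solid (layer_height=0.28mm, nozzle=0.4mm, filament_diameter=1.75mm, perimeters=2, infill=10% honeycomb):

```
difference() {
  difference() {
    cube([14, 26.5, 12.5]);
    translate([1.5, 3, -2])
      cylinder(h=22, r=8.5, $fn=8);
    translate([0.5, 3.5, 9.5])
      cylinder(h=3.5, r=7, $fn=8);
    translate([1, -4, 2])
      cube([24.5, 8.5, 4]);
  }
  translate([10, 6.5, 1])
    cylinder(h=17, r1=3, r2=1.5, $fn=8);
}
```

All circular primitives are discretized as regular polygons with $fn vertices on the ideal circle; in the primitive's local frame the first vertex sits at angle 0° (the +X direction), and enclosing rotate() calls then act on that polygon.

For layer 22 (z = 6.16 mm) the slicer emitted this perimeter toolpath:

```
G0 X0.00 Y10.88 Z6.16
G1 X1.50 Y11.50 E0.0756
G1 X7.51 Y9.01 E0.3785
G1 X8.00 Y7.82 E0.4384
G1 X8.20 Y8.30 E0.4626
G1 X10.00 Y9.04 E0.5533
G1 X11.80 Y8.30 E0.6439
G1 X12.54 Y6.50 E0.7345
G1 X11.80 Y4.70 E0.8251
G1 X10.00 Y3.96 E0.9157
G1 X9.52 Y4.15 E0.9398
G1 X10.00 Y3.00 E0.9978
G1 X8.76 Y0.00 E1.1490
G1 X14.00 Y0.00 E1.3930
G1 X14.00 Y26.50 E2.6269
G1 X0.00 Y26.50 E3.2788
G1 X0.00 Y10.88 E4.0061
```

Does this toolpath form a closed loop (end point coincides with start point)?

Start point (G0): (0.00, 10.88). End point (last G1): the path returns to the start — closed.

yes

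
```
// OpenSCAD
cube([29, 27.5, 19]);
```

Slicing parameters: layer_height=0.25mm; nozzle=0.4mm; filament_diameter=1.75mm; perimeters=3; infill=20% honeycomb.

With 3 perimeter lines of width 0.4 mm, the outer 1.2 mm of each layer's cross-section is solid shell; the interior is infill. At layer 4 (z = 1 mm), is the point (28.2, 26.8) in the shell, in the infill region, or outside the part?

shell

At z = 1 mm: the cube (footprint 29×27.5) is included at this height. Overall, the cross-section is a single solid region. The nearest boundary edge runs (29.00, 27.50)→(0.00, 27.50); distance from the point to it = 0.70 mm. The point is inside the cross-section, 0.70 mm from the nearest boundary — within the 1.2 mm shell band (3 × 0.4).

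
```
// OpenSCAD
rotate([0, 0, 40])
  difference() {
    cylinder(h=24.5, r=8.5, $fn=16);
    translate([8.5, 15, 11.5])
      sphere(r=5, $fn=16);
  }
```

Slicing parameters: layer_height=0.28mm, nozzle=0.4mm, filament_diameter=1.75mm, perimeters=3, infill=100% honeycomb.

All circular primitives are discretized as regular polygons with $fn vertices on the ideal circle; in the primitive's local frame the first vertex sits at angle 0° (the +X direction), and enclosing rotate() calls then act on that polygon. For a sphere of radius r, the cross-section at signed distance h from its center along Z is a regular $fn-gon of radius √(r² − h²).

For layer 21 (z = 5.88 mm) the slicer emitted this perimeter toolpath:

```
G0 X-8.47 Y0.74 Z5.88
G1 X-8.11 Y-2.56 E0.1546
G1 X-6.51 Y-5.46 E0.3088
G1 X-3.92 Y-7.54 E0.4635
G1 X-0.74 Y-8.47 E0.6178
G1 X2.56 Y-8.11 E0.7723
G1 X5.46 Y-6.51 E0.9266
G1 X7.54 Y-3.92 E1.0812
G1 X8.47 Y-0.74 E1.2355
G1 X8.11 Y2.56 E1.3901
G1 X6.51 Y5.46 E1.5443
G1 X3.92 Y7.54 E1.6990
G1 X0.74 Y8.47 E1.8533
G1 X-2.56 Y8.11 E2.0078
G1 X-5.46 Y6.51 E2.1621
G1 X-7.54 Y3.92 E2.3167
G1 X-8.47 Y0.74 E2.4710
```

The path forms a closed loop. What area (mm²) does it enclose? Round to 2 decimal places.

Apply the shoelace formula to the sequence of (X, Y) vertices; enclosed area = 221.21 mm².

221.21 mm²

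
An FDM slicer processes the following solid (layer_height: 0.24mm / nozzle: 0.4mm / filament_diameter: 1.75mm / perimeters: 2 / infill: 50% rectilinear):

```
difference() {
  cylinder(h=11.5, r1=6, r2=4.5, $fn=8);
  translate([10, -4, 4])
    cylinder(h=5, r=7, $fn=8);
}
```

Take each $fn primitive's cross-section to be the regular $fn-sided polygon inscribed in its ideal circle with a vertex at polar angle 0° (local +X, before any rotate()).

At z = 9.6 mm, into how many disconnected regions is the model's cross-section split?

At z = 9.6 mm: the cone contributes a regular 8-gon of circumradius 4.748 (interpolated between r1=6 and r2=4.5 at t=0.835); the cylinder at (10, -4) is absent (z outside [4, 9]); Taking the first minus the rest: none of the subtracted shapes is present at this height, so the cone is unchanged — 1 connected region. The result has 1 disconnected region.

1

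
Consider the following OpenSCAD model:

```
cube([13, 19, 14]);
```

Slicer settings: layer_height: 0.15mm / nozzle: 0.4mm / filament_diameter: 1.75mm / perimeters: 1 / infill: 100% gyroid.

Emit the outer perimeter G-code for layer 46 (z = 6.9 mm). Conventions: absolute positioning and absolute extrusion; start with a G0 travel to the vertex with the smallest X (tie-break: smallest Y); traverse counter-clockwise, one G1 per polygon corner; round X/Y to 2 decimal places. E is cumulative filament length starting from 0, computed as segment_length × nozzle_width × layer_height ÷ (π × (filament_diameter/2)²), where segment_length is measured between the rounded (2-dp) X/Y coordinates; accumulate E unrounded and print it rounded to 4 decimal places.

At z = 6.9 mm: the 13×19 cube contributes its full rectangle. The outline is a single polygon with 4 vertices. Extrusion per mm of travel: 0.4 × 0.15 / (π × 0.875²) = 0.024945. Accumulating E over each segment gives final E = 1.5965.

G0 X0.00 Y0.00 Z6.90
G1 X13.00 Y0.00 E0.3243
G1 X13.00 Y19.00 E0.7982
G1 X0.00 Y19.00 E1.1225
G1 X0.00 Y0.00 E1.5965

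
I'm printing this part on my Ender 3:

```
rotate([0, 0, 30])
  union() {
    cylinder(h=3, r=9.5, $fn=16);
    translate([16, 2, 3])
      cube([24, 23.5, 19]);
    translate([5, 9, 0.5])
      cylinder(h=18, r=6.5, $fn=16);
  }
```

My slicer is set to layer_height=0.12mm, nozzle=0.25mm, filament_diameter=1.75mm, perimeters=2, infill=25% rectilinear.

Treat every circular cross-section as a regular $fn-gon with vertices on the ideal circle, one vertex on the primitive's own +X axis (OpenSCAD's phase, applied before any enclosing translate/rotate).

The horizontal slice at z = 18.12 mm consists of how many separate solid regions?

2

At z = 18.12 mm: the cylinder is absent (z outside [0, 3]); the 24×23.5 cube at (16, 2) contributes its full rectangle; the cylinder at (5, 9): section is a regular 16-gon, circumradius r=6.5; Combining (union): the 2 present regions are separate (no shared area or edge), so areas and boundary lengths simply add and each stays a separate island — 2 connected regions; (rotated 30° about Z; rotation is an isometry so areas/perimeters/island counts are preserved). The result has 2 disconnected regions.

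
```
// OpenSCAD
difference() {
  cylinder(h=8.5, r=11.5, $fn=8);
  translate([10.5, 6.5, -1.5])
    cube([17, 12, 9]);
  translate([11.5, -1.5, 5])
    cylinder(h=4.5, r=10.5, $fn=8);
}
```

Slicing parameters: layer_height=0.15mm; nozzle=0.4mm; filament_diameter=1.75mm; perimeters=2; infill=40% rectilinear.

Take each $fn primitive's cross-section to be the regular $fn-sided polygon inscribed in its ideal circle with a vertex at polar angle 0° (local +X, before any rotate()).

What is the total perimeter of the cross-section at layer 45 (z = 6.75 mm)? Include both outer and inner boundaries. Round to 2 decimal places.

71.89 mm

At z = 6.75 mm: the cylinder: section is a regular 8-gon, circumradius r=11.5 (perimeter = 2·8·11.500·sin(180°/8) = 70.41 mm); the 17×12 cube at (10.5, 6.5) contributes its full rectangle (perimeter 58.00 mm); the cylinder at (11.5, -1.5): section is a regular 8-gon, circumradius r=10.5 (perimeter = 2·8·10.500·sin(180°/8) = 64.29 mm); After the difference (first − rest): starting from the r=11.5 cylinder, the 17×12 cube at (10.5, 6.5) misses the remaining region (no effect); the r=10.5 cylinder at (11.5, -1.5) partially overlaps it — only the 113.53 mm² overlap (of its 311.83 mm²) is removed, clipping the outline — boundary = 71.89 mm. Overall, the cross-section is a single solid region. Total boundary length (outer) = 71.89 mm.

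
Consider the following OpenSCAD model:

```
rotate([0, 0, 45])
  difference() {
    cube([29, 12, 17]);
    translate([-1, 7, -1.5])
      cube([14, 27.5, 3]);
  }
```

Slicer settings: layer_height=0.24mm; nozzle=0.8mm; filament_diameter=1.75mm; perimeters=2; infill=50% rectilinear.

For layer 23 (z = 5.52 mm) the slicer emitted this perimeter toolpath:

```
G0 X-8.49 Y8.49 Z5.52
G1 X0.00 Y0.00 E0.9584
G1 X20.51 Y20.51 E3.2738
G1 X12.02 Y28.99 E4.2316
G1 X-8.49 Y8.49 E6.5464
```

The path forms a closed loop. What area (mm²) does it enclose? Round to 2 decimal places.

Apply the shoelace formula to the sequence of (X, Y) vertices; enclosed area = 348.11 mm².

348.11 mm²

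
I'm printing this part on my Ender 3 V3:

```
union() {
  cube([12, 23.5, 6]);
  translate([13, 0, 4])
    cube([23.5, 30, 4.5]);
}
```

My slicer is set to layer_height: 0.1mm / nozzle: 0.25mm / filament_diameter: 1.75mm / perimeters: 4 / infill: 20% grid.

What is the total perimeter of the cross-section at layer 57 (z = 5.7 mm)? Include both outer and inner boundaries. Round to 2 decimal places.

178.00 mm

At z = 5.7 mm: the cube is present — its section is the full 12×23.5 rectangle (perimeter 71.00 mm); the cube at (13, 0) is present — its section is the full 23.5×30 rectangle (perimeter 107.00 mm); Merging all regions: the 2 present regions are separate (no shared area or edge), so areas and boundary lengths simply add and each stays a separate island — boundary = 178.00 mm. Overall, the cross-section has 2 separate islands. Total boundary length (outer) = 178.00 mm.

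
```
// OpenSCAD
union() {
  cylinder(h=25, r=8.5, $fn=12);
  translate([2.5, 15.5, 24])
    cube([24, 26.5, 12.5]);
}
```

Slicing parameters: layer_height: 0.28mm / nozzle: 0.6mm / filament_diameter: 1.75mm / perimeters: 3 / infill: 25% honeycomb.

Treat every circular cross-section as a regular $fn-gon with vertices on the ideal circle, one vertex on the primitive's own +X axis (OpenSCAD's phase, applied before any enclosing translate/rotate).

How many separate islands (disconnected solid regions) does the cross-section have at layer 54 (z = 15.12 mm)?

1

At z = 15.12 mm: the r=8.5 cylinder contributes a regular 12-gon of circumradius 8.5; the cube at (2.5, 15.5) does not reach this height (z outside [24, 36.5]); Combining (union): only the r=8.5 cylinder is present, so the union is just that shape — 1 connected region. Overall, the cross-section is a single solid region. Island count = 1.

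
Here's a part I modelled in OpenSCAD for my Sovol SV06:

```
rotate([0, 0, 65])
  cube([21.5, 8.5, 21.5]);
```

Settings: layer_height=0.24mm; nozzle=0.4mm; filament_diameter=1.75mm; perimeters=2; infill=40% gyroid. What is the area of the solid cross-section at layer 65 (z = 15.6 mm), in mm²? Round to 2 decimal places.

182.75 mm²

At z = 15.6 mm: the cube is present — its section is the full 21.5×8.5 rectangle (area 182.75 mm²); (whole slice rotated 65° about Z — lengths, areas and connectivity unchanged). Overall, the cross-section is a single solid region. Net area = 182.75 mm².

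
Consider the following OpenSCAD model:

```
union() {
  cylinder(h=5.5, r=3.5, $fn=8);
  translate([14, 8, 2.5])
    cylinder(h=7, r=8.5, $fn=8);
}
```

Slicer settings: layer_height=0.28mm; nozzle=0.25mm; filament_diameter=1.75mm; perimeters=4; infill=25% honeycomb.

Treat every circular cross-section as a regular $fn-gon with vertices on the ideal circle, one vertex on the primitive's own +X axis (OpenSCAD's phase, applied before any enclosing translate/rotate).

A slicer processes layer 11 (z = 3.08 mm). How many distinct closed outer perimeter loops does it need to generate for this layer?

At z = 3.08 mm: the r=3.5 cylinder contributes a regular 8-gon of circumradius 3.5; the cylinder at (14, 8): section is a regular 8-gon, circumradius r=8.5; Taking the union: the 2 present regions are separate (no shared area or edge), so areas and boundary lengths simply add and each stays a separate island — 2 connected regions. The result has 2 disconnected regions.

2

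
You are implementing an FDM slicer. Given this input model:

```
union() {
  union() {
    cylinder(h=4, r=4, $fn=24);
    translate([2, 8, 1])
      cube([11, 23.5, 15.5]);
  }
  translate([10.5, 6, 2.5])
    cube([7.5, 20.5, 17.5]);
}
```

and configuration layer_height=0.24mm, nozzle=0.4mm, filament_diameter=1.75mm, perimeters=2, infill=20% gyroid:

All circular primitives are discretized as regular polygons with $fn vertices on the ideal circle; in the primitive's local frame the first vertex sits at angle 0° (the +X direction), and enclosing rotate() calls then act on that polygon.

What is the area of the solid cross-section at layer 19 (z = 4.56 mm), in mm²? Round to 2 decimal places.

366.00 mm²

At z = 4.56 mm: the cylinder does not reach this height (z outside [0, 4]); the cube at (2, 8) is present — its section is the full 11×23.5 rectangle (area 258.50 mm²); Combining (union): only the 11×23.5 cube at (2, 8) is present, so the union is just that shape — area = 258.50 mm²; the 7.5×20.5 cube at (10.5, 6) contributes its full rectangle (area 153.75 mm²); Merging all regions: the regions partially overlap — summed areas 412.25 mm² minus the doubly-counted overlap 46.25 mm² gives 366.00 mm² — area = 366.00 mm². Overall, the cross-section is a single solid region. Net area = 366.00 mm².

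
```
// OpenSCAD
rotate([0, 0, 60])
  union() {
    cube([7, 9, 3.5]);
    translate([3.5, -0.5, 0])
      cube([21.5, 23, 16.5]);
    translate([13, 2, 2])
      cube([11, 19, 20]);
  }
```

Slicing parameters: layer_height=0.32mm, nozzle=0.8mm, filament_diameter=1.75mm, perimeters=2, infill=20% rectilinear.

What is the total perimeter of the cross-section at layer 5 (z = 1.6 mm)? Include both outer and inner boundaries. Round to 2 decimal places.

96.00 mm

At z = 1.6 mm: the 7×9 cube contributes its full rectangle (perimeter 32.00 mm); the cube at (3.5, -0.5) (footprint 21.5×23) is included at this height (perimeter 89.00 mm); the cube at (13, 2) does not reach this height (z outside [2, 22]); Merging all regions: the regions partially overlap (shared area 31.50 mm²), so the edge portions inside another operand are dropped and the merged outline is re-measured after clipping — boundary = 96.00 mm; (whole slice rotated 60° about Z — lengths, areas and connectivity unchanged). Overall, the cross-section is a single solid region. Total boundary length (outer) = 96.00 mm.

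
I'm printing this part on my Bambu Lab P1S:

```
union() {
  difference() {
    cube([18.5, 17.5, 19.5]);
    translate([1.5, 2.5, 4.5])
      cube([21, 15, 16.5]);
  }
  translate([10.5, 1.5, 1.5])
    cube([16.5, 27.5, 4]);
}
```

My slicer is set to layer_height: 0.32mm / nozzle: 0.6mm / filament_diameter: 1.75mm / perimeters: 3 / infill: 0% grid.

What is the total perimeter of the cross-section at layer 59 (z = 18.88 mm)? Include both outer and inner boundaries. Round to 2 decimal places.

72.00 mm

At z = 18.88 mm: the cube is present — its section is the full 18.5×17.5 rectangle (perimeter 72.00 mm); the 21×15 cube at (1.5, 2.5) contributes its full rectangle (perimeter 72.00 mm); After the difference (first − rest): starting from the 18.5×17.5 cube, the 21×15 cube at (1.5, 2.5) partially overlaps it — only the 255.00 mm² overlap (of its 315.00 mm²) is removed, clipping the outline — boundary = 72.00 mm; the cube at (10.5, 1.5) is not intersected at this z (z outside [1.5, 5.5]); Taking the union: only that combined region is present, so the union is just that shape — boundary = 72.00 mm. Overall, the cross-section is a single solid region. Total boundary length (outer) = 72.00 mm.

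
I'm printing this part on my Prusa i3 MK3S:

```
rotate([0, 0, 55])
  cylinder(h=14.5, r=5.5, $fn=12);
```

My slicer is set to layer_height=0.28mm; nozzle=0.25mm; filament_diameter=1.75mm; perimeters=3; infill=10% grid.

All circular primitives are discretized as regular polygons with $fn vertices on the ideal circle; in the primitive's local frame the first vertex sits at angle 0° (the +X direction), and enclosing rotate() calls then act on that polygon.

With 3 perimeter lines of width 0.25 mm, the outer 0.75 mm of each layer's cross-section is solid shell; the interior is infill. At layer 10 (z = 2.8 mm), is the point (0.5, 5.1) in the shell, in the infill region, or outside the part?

At z = 2.8 mm: the r=5.5 cylinder contributes a regular 12-gon of circumradius 5.5; (rotated 55° about Z; rotation is an isometry so areas/perimeters/island counts are preserved). Overall, the cross-section is a single solid region. Undo the 55° rotation: the query point maps to (4.464, 2.516) in the un-rotated model frame. The nearest boundary edge runs (5.50, 0.00)→(4.76, 2.75); distance from the point to it = 0.35 mm. The point is inside the cross-section, 0.35 mm from the nearest boundary — within the 0.75 mm shell band (3 × 0.25).

shell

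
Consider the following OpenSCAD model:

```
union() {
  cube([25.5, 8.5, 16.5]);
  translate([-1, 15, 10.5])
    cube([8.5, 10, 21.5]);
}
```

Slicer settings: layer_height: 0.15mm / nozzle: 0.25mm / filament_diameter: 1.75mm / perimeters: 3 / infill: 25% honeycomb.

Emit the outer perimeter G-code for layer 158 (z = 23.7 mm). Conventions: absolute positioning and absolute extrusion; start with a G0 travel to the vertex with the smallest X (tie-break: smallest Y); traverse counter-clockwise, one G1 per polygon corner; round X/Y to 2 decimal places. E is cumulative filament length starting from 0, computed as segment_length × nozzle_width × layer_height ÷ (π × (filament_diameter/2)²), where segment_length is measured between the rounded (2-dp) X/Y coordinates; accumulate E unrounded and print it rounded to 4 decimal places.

G0 X-1.00 Y15.00 Z23.70
G1 X7.50 Y15.00 E0.1325
G1 X7.50 Y25.00 E0.2884
G1 X-1.00 Y25.00 E0.4209
G1 X-1.00 Y15.00 E0.5769

At z = 23.7 mm: the cube is absent (z outside [0, 16.5]); the cube at (-1, 15) is present — its section is the full 8.5×10 rectangle; Taking the union: only the 8.5×10 cube at (-1, 15) is present, so the union is just that shape — 1 connected region. The outline is a single polygon with 4 vertices. Extrusion per mm of travel: 0.25 × 0.15 / (π × 0.875²) = 0.015591. Accumulating E over each segment gives final E = 0.5769.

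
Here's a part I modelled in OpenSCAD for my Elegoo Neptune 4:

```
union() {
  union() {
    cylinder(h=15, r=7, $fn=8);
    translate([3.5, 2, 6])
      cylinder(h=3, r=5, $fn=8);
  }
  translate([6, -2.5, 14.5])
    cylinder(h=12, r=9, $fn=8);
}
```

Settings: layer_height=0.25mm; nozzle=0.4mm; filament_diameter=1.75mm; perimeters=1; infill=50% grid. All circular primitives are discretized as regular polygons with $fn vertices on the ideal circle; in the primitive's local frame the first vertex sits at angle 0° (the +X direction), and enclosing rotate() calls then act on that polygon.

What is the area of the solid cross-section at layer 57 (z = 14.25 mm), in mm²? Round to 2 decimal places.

138.59 mm²

At z = 14.25 mm: the r=7 cylinder contributes a regular 8-gon of circumradius 7 (area = (8/2)·7.000²·sin(360°/8) = 138.59 mm²); the cylinder at (3.5, 2) is not intersected at this z (z outside [6, 9]); Taking the union: only the r=7 cylinder is present, so the union is just that shape — area = 138.59 mm²; the cylinder at (6, -2.5) does not reach this height (z outside [14.5, 26.5]); Taking the union: only that combined region is present, so the union is just that shape — area = 138.59 mm². Overall, the cross-section is a single solid region. Net area = 138.59 mm².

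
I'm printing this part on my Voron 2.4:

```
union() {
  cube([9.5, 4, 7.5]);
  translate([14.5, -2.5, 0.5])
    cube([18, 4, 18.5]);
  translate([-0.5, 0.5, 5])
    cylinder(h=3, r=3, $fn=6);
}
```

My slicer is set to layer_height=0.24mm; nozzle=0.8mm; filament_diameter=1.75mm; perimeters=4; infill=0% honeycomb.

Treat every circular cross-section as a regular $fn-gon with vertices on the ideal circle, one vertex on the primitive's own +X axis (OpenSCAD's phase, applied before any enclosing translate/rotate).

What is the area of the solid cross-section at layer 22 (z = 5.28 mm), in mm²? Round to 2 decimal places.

127.66 mm²

At z = 5.28 mm: the cube is present — its section is the full 9.5×4 rectangle (area 38.00 mm²); the 18×4 cube at (14.5, -2.5) contributes its full rectangle (area 72.00 mm²); the r=3 cylinder at (-0.5, 0.5) contributes a regular 6-gon of circumradius 3 (area = (6/2)·3.000²·sin(360°/6) = 23.38 mm²); Taking the union: the regions partially overlap — summed areas 133.38 mm² minus the doubly-counted overlap 5.72 mm² gives 127.66 mm² — area = 127.66 mm². Overall, the cross-section has 2 separate islands. Net area = 127.66 mm².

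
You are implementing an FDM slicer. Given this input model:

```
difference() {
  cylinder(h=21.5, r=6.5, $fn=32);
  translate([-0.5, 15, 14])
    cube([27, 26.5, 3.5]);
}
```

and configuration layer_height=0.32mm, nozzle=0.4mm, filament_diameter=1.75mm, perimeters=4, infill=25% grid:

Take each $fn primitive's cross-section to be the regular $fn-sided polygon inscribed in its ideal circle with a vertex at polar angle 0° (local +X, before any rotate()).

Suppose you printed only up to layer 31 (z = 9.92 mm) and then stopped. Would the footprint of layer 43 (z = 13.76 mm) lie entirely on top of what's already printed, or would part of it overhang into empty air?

entirely on top

Compare the two slices. At z = 9.92: the r=6.5 cylinder contributes a regular 32-gon of circumradius 6.5 (area = (32/2)·6.500²·sin(360°/32) = 131.88 mm²); the cube at (-0.5, 15) is absent (z outside [14, 17.5]); After the difference (first − rest): none of the subtracted shapes is present at this height, so the r=6.5 cylinder is unchanged — area = 131.88 mm². At z = 13.76: the r=6.5 cylinder gives a regular 32-gon of circumradius 6.5 (constant along its height) (area = (32/2)·6.500²·sin(360°/32) = 131.88 mm²); the cube at (-0.5, 15) is absent (z outside [14, 17.5]); Subtracting the remaining from the first: none of the subtracted shapes is present at this height, so the r=6.5 cylinder is unchanged — area = 131.88 mm². Checking containment: the cross-section at z = 13.76 is a subset of the cross-section at z = 9.92.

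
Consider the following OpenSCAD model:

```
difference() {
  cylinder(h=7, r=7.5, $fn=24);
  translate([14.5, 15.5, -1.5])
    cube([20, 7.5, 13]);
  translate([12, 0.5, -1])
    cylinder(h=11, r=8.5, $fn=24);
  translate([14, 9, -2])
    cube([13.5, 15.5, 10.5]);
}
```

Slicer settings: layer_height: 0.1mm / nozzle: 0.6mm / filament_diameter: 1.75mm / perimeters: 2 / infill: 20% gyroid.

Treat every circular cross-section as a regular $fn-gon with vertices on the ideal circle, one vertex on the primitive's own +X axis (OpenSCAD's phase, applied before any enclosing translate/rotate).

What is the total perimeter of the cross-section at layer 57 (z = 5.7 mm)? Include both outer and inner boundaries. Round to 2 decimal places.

46.73 mm

At z = 5.7 mm: the r=7.5 cylinder gives a regular 24-gon of circumradius 7.5 (constant along its height) (perimeter = 2·24·7.500·sin(180°/24) = 46.99 mm); the cube at (14.5, 15.5) is present — its section is the full 20×7.5 rectangle (perimeter 55.00 mm); the r=8.5 cylinder at (12, 0.5) contributes a regular 24-gon of circumradius 8.5 (perimeter = 2·24·8.500·sin(180°/24) = 53.25 mm); the cube at (14, 9) is present — its section is the full 13.5×15.5 rectangle (perimeter 58.00 mm); Subtracting the remaining from the first: starting from the r=7.5 cylinder, the 20×7.5 cube at (14.5, 15.5) misses the remaining region (no effect); the r=8.5 cylinder at (12, 0.5) partially overlaps it — only the 27.77 mm² overlap (of its 224.40 mm²) is removed, clipping the outline; the 13.5×15.5 cube at (14, 9) misses the remaining region (no effect) — boundary = 46.73 mm. Overall, the cross-section is a single solid region. Total boundary length (outer) = 46.73 mm.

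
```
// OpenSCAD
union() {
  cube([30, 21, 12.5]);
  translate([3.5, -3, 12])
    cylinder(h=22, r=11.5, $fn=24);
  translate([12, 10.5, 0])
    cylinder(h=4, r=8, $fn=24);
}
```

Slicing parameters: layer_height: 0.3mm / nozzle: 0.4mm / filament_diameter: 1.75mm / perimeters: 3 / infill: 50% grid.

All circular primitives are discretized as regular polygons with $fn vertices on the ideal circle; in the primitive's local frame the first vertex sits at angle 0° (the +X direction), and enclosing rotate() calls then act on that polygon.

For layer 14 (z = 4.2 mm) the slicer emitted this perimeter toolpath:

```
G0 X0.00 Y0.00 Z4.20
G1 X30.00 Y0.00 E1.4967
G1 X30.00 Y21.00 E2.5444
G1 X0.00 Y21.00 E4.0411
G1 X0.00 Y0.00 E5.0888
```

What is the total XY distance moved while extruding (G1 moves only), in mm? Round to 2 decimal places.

Sum the Euclidean lengths of each G1 segment: total = 102.00 mm.

102.00 mm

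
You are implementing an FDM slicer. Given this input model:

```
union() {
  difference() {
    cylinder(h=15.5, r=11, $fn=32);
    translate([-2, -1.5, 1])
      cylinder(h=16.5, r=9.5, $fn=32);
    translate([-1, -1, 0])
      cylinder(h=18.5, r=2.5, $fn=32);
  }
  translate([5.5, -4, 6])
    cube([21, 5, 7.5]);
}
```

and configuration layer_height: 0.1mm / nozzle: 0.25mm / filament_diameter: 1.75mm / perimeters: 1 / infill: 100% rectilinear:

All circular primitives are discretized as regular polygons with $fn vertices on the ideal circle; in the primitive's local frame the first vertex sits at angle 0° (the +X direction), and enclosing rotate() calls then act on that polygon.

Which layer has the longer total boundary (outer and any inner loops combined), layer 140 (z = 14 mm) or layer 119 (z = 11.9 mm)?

Layer 140 (z = 14): the r=11 cylinder gives a regular 32-gon of circumradius 11 (constant along its height) (perimeter = 2·32·11.000·sin(180°/32) = 69.00 mm); the r=9.5 cylinder at (-2, -1.5) contributes a regular 32-gon of circumradius 9.5 (perimeter = 2·32·9.500·sin(180°/32) = 59.59 mm); the r=2.5 cylinder at (-1, -1) contributes a regular 32-gon of circumradius 2.5 (perimeter = 2·32·2.500·sin(180°/32) = 15.68 mm); Subtracting the remaining from the first: starting from the r=11 cylinder, the r=9.5 cylinder at (-2, -1.5) partially overlaps it — only the 269.24 mm² overlap (of its 281.71 mm²) is removed, clipping the outline; the r=2.5 cylinder at (-1, -1) misses the remaining region (no effect) — boundary = 90.71 mm; the cube at (5.5, -4) is absent (z outside [6, 13.5]); Merging all regions: only that combined region is present, so the union is just that shape — boundary = 90.71 mm. So its perimeter = 90.71 mm. Layer 119 (z = 11.9): the cylinder: section is a regular 32-gon, circumradius r=11 (perimeter = 2·32·11.000·sin(180°/32) = 69.00 mm); the r=9.5 cylinder at (-2, -1.5) gives a regular 32-gon of circumradius 9.5 (constant along its height) (perimeter = 2·32·9.500·sin(180°/32) = 59.59 mm); the r=2.5 cylinder at (-1, -1) contributes a regular 32-gon of circumradius 2.5 (perimeter = 2·32·2.500·sin(180°/32) = 15.68 mm); Taking the first minus the rest: starting from the r=11 cylinder, the r=9.5 cylinder at (-2, -1.5) partially overlaps it — only the 269.24 mm² overlap (of its 281.71 mm²) is removed, clipping the outline; the r=2.5 cylinder at (-1, -1) misses the remaining region (no effect) — boundary = 90.71 mm; the 21×5 cube at (5.5, -4) contributes its full rectangle (perimeter 52.00 mm); Taking the union: the regions partially overlap (shared area 17.01 mm²), so the edge portions inside another operand are dropped and the merged outline is re-measured after clipping — boundary = 125.65 mm. So its perimeter = 125.65 mm. Layer 119 is larger (125.65 vs 90.71 mm).

layer 119 (z = 11.9 mm)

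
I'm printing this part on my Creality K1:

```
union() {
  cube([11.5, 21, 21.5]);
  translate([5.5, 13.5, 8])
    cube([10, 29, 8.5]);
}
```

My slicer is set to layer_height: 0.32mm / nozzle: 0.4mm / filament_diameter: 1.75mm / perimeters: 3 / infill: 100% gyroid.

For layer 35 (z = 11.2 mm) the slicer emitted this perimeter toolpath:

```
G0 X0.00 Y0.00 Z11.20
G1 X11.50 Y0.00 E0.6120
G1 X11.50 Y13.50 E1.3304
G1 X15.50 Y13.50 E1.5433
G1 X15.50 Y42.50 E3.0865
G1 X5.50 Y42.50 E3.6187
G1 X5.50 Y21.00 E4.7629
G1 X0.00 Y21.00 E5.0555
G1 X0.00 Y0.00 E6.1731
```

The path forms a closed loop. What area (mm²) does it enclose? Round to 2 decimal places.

486.50 mm²

Apply the shoelace formula to the sequence of (X, Y) vertices; enclosed area = 486.50 mm².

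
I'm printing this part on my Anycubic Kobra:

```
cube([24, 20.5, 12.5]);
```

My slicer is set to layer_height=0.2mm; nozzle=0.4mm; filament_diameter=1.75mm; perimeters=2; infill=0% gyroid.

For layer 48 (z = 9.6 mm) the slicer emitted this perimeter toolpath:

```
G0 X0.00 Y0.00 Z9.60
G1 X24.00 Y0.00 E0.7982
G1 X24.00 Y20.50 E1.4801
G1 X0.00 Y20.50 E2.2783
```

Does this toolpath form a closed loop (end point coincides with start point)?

no

Start point (G0): (0.00, 0.00). End point (last G1): the path does not return to the start — open.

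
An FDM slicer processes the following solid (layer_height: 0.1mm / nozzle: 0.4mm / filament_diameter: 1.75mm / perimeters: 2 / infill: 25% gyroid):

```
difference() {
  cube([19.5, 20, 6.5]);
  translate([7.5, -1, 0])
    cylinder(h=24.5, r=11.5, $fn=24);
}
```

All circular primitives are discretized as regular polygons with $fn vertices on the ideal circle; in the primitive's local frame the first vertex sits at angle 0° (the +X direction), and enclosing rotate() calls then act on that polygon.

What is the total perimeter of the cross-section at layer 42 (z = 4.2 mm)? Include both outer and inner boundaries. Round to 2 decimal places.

At z = 4.2 mm: the 19.5×20 cube contributes its full rectangle (perimeter 79.00 mm); the r=11.5 cylinder at (7.5, -1) contributes a regular 24-gon of circumradius 11.5 (perimeter = 2·24·11.500·sin(180°/24) = 72.05 mm); After the difference (first − rest): starting from the 19.5×20 cube, the r=11.5 cylinder at (7.5, -1) partially overlaps it — only the 162.87 mm² overlap (of its 410.75 mm²) is removed, clipping the outline — boundary = 77.73 mm. Overall, the cross-section is a single solid region. Total boundary length (outer) = 77.73 mm.

77.73 mm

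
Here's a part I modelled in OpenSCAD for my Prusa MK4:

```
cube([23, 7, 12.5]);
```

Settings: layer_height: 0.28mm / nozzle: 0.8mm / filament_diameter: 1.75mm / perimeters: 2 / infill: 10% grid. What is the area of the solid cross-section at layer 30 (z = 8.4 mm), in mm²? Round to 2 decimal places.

At z = 8.4 mm: the 23×7 cube contributes its full rectangle (area 161.00 mm²). Overall, the cross-section is a single solid region. Net area = 161.00 mm².

161.00 mm²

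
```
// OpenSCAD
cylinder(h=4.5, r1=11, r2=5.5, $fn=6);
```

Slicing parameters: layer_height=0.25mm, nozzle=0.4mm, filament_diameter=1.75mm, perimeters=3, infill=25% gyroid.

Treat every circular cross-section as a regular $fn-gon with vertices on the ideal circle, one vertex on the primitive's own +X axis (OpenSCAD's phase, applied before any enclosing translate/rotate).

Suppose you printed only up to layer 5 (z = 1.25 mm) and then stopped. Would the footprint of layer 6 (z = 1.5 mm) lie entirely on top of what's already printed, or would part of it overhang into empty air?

entirely on top

Compare the two slices. At z = 1.25: the cone (r1=11→r2=5.5) has section circumradius 9.472 here — a regular 6-gon (area = (6/2)·9.472²·sin(360°/6) = 233.11 mm²). At z = 1.5: the cone (r1=11→r2=5.5) has section circumradius 9.167 here — a regular 6-gon (area = (6/2)·9.167²·sin(360°/6) = 218.31 mm²). Checking containment: the cross-section at z = 1.5 is a subset of the cross-section at z = 1.25.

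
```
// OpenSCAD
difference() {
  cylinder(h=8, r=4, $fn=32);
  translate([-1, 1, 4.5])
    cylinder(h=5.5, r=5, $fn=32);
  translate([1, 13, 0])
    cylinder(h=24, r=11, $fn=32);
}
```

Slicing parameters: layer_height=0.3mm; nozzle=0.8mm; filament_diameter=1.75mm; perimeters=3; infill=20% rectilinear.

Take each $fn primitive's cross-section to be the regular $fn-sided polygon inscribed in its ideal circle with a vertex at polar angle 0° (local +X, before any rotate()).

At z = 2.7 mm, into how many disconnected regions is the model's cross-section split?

At z = 2.7 mm: the cylinder: section is a regular 32-gon, circumradius r=4; the cylinder at (-1, 1) is absent (z outside [4.5, 10]); the r=11 cylinder at (1, 13) gives a regular 32-gon of circumradius 11 (constant along its height); Taking the first minus the rest: starting from the r=4 cylinder, the r=11 cylinder at (1, 13) partially overlaps it — only the 8.16 mm² overlap (of its 377.69 mm²) is removed, clipping the outline — 1 connected region. The result has 1 disconnected region.

1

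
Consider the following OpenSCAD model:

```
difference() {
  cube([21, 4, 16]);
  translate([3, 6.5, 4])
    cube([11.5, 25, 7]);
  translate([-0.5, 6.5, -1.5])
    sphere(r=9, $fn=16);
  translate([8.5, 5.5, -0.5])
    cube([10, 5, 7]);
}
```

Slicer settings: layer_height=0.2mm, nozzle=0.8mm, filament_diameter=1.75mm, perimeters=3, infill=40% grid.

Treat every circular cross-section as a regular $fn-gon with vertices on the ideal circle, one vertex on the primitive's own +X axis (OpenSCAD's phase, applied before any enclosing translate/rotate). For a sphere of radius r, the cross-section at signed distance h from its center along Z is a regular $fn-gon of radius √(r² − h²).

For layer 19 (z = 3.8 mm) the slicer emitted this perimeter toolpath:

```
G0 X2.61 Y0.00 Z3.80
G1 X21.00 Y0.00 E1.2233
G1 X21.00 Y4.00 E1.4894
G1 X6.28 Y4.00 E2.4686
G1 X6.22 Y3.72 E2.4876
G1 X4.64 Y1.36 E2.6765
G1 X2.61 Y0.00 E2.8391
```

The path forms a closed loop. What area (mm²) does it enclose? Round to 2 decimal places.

64.51 mm²

Apply the shoelace formula to the sequence of (X, Y) vertices; enclosed area = 64.51 mm².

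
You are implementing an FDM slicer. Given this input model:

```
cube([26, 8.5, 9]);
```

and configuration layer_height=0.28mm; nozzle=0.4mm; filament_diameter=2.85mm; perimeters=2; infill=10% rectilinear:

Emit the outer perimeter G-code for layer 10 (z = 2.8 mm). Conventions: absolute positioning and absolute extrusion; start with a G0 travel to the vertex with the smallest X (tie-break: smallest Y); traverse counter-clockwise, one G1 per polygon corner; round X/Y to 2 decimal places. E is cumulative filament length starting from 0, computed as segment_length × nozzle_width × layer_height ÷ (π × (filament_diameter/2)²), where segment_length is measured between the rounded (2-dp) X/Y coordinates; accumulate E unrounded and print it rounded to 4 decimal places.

G0 X0.00 Y0.00 Z2.80
G1 X26.00 Y0.00 E0.4565
G1 X26.00 Y8.50 E0.6057
G1 X0.00 Y8.50 E1.0622
G1 X0.00 Y0.00 E1.2114

At z = 2.8 mm: the cube is present — its section is the full 26×8.5 rectangle. The outline is a single polygon with 4 vertices. Extrusion per mm of travel: 0.4 × 0.28 / (π × 1.425²) = 0.017557. Accumulating E over each segment gives final E = 1.2114.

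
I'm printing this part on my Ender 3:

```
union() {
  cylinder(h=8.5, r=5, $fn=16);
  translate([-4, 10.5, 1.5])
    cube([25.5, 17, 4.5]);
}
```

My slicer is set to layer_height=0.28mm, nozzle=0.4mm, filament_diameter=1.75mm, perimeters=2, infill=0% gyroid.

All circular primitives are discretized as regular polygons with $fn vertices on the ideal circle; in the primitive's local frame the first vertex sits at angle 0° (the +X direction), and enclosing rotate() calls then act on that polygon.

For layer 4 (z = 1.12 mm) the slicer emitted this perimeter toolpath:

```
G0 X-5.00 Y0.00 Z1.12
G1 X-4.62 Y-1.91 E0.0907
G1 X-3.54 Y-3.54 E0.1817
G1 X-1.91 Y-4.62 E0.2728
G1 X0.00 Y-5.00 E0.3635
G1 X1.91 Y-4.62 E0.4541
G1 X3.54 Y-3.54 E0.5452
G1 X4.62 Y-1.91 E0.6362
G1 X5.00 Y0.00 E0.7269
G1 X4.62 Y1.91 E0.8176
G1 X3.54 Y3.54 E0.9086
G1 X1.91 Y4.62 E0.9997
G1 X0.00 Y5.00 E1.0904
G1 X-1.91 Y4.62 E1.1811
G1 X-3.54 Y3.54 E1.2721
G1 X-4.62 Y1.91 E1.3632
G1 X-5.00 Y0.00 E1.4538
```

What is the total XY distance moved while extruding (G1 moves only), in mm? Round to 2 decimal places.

Sum the Euclidean lengths of each G1 segment: total = 31.22 mm.

31.22 mm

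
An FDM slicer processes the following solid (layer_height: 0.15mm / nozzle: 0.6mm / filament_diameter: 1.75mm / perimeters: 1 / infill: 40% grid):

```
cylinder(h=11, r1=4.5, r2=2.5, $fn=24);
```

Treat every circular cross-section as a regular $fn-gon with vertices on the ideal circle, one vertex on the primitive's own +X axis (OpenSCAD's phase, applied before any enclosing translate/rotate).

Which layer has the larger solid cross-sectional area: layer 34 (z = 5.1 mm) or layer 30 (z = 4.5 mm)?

layer 30 (z = 4.5 mm)

Layer 34 (z = 5.1): the cone (r1=4.5→r2=2.5) has section circumradius 3.573 here — a regular 24-gon (area = (24/2)·3.573²·sin(360°/24) = 39.64 mm²). So its area = 39.64 mm². Layer 30 (z = 4.5): the cone (r1=4.5→r2=2.5) has section circumradius 3.682 here — a regular 24-gon (area = (24/2)·3.682²·sin(360°/24) = 42.10 mm²). So its area = 42.10 mm². Layer 30 is larger (42.10 vs 39.64 mm²).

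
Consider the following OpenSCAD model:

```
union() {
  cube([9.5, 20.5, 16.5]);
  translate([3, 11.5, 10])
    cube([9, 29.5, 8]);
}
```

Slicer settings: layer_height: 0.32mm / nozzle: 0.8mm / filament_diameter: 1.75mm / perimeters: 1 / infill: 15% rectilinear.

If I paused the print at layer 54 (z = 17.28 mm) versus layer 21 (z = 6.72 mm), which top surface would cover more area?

Layer 54 (z = 17.28): the cube is absent (z outside [0, 16.5]); the 9×29.5 cube at (3, 11.5) contributes its full rectangle (area 265.50 mm²); Merging all regions: only the 9×29.5 cube at (3, 11.5) is present, so the union is just that shape — area = 265.50 mm². So its area = 265.50 mm². Layer 21 (z = 6.72): the cube is present — its section is the full 9.5×20.5 rectangle (area 194.75 mm²); the cube at (3, 11.5) does not reach this height (z outside [10, 18]); Combining (union): only the 9.5×20.5 cube is present, so the union is just that shape — area = 194.75 mm². So its area = 194.75 mm². Layer 54 is larger (265.50 vs 194.75 mm²).

layer 54 (z = 17.28 mm)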